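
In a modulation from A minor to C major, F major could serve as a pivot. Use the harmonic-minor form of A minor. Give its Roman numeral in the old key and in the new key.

The scale of A minor (harmonic minor) is A B C D E F G#; F is degree 6, and the triad built there (F-A-C) is major, so it is VI.
The scale of C major is C D E F G A B; F is degree 4, and the triad built there (F-A-C) is major, so it is IV.

VI in A minor; IV in C major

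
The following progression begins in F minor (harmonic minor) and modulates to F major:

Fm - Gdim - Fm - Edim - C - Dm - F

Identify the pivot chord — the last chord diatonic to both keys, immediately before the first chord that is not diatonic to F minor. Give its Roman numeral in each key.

C — V in F minor, V in F major

Chords diatonic to F minor: Fm, Gdim, Abaug, Bbm, C, Db, Edim.
Reading the progression, the first chord not in that set is Dm, so the modulation leaves F minor there.
The chord immediately before Dm is C, which is diatonic to both keys: V in F minor and V in F major.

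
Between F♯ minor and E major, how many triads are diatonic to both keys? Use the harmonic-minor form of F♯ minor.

Diatonic triads of F♯ minor (harmonic minor): F♯m (i), G♯dim (ii°), Aaug (III+), Bm (iv), C♯ (V), D (VI), E♯dim (vii°).
Diatonic triads of E major: E (I), F♯m (ii), G♯m (iii), A (IV), B (V), C♯m (vi), D♯dim (vii°).
Matching root and quality in both lists: F♯m.
That gives 1 common triad.

1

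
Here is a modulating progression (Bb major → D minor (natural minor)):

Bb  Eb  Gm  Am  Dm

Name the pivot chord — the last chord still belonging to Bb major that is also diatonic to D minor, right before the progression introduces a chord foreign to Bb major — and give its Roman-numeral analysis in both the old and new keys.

Chords diatonic to Bb major: Bb, Cm, Dm, Eb, F, Gm, Adim.
Reading the progression, the first chord not in that set is Am, so the modulation leaves Bb major there.
The chord immediately before Am is Gm, which is diatonic to both keys: vi in Bb major and iv in D minor.

Gm — vi in Bb major, iv in D minor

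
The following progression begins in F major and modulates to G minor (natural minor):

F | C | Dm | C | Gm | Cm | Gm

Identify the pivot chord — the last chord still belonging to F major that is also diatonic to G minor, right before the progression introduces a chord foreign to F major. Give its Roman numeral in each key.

Chords diatonic to F major: F, Gm, Am, B♭, C, Dm, Edim.
Reading the progression, the first chord not in that set is Cm, so the modulation leaves F major there.
The chord immediately before Cm is Gm, which is diatonic to both keys: ii in F major and i in G minor.

Gm — ii in F major, i in G minor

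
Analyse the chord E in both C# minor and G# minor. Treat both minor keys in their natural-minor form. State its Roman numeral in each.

The scale of C# minor (natural minor) is C# D# E F# G# A B; E is degree 3, and the triad built there (E-G#-B) is major, so it is III.
The scale of G# minor (natural minor) is G# A# B C# D# E F#; E is degree 6, and the triad built there (E-G#-B) is major, so it is VI.

III in C# minor; VI in G# minor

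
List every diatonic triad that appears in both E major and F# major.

Triads in E major: E (I), F#m (ii), G#m (iii), A (IV), B (V), C#m (vi), D#dim (vii°).
Triads in F# major: F# (I), G#m (ii), A#m (iii), B (IV), C# (V), D#m (vi), E#dim (vii°).
Shared triads with their functions: G#m (iii in E major, ii in F# major); B (V in E major, IV in F# major).

G#m, B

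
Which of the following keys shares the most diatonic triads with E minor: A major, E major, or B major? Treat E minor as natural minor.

Triads of E minor (natural minor): E minor (i), F♯ diminished (ii°), G major (III), A minor (iv), B minor (v), C major (VI), D major (VII).
A major shares 2: Bm, D.
E major shares 0: none.
B major shares 0: none.
The most common triads (2) are shared with A major.

A major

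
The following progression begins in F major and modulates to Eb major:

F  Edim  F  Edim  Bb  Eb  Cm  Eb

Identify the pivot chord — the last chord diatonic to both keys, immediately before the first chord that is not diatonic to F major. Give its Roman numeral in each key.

Bb — IV in F major, V in Eb major

Chords diatonic to F major: F, Gm, Am, Bb, C, Dm, Edim.
Reading the progression, the first chord not in that set is Eb, so the modulation leaves F major there.
The chord immediately before Eb is Bb, which is diatonic to both keys: IV in F major and V in Eb major.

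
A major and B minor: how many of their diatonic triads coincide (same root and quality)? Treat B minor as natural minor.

Diatonic triads of A major: A (I), Bm (ii), C#m (iii), D (IV), E (V), F#m (vi), G#dim (vii°).
Diatonic triads of B minor (natural minor): Bm (i), C#dim (ii°), D (III), Em (iv), F#m (v), G (VI), A (VII).
Matching root and quality in both lists: A, Bm, D, F#m.
That gives 4 common triads.

4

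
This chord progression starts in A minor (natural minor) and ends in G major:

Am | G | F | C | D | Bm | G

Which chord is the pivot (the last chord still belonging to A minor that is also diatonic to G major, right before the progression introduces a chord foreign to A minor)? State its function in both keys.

C — III in A minor, IV in G major

Chords diatonic to A minor: Am, Bdim, C, Dm, Em, F, G.
Reading the progression, the first chord not in that set is D, so the modulation leaves A minor there.
The chord immediately before D is C, which is diatonic to both keys: III in A minor and IV in G major.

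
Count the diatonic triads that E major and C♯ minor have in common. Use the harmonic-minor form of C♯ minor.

4

Diatonic triads of E major: E major (I), F♯ minor (ii), G♯ minor (iii), A major (IV), B major (V), C♯ minor (vi), D♯ diminished (vii°).
Diatonic triads of C♯ minor (harmonic minor): C♯ minor (i), D♯ diminished (ii°), E augmented (III+), F♯ minor (iv), G♯ major (V), A major (VI), B♯ diminished (vii°).
Matching root and quality in both lists: F♯ minor, A major, C♯ minor, D♯ diminished.
That gives 4 common triads.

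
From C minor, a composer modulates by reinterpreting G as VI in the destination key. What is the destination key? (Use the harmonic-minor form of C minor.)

B minor

The numeral VI denotes a major triad on scale degree 6. With G on degree 6, the tonic of the new key is B.
Degree 6 carries a major triad in minor keys, so the destination is B minor.
Check: the diatonic triads of B minor (natural minor) are Bm (i), C#dim (ii°), D (III), Em (iv), F#m (v), G (VI), A (VII) — G is indeed VI.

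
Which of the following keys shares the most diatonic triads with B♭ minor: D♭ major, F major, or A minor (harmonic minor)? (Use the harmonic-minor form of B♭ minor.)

Triads of B♭ minor (harmonic minor): B♭ minor (i), C diminished (ii°), D♭ augmented (III+), E♭ minor (iv), F major (V), G♭ major (VI), A diminished (vii°).
D♭ major shares 4: B♭m, Cdim, E♭m, G♭.
F major shares 1: F.
A minor (harmonic minor) shares 1: F.
The most common triads (4) are shared with D♭ major.

D♭ major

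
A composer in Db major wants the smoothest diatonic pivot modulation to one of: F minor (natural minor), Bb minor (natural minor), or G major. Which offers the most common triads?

Bb minor

Triads of Db major: Db major (I), Eb minor (ii), F minor (iii), Gb major (IV), Ab major (V), Bb minor (vi), C diminished (vii°).
F minor (natural minor) shares 4: Db, Fm, Ab, Bbm.
Bb minor (natural minor) shares 7: Db, Ebm, Fm, Gb, Ab, Bbm, Cdim.
G major shares 0: none.
The most common triads (7) are shared with Bb minor.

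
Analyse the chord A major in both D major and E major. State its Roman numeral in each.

The scale of D major is D E F# G A B C#; A is degree 5, and the triad built there (A-C#-E) is major, so it is V.
The scale of E major is E F# G# A B C# D#; A is degree 4, and the triad built there (A-C#-E) is major, so it is IV.

V in D major; IV in E major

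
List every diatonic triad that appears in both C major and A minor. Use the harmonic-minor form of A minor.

Triads in C major: C major (I), D minor (ii), E minor (iii), F major (IV), G major (V), A minor (vi), B diminished (vii°).
Triads in A minor (harmonic minor): A minor (i), B diminished (ii°), C augmented (III+), D minor (iv), E major (V), F major (VI), G# diminished (vii°).
Shared triads with their functions: D minor (ii in C major, iv in A minor); F major (IV in C major, VI in A minor); A minor (vi in C major, i in A minor); B diminished (vii° in C major, ii° in A minor).

Dm, F, Am, Bdim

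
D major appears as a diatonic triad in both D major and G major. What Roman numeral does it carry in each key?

I in D major; V in G major

The scale of D major is D E F# G A B C#; D is degree 1, and the triad built there (D-F#-A) is major, so it is I.
The scale of G major is G A B C D E F#; D is degree 5, and the triad built there (D-F#-A) is major, so it is V.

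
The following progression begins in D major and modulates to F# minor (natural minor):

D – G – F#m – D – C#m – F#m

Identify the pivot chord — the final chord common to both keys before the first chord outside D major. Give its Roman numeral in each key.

Chords diatonic to D major: D, Em, F#m, G, A, Bm, C#dim.
Reading the progression, the first chord not in that set is C#m, so the modulation leaves D major there.
The chord immediately before C#m is D, which is diatonic to both keys: I in D major and VI in F# minor.

D — I in D major, VI in F# minor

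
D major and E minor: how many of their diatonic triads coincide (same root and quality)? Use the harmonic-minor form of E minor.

1

Diatonic triads of D major: D (I), Em (ii), F#m (iii), G (IV), A (V), Bm (vi), C#dim (vii°).
Diatonic triads of E minor (harmonic minor): Em (i), F#dim (ii°), Gaug (III+), Am (iv), B (V), C (VI), D#dim (vii°).
Matching root and quality in both lists: Em.
That gives 1 common triad.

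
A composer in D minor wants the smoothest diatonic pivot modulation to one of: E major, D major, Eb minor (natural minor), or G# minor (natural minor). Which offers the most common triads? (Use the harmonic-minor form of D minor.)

D major

Triads of D minor (harmonic minor): Dm (i), Edim (ii°), Faug (III+), Gm (iv), A (V), Bb (VI), C#dim (vii°).
E major shares 1: A.
D major shares 2: A, C#dim.
Eb minor (natural minor) shares 0: none.
G# minor (natural minor) shares 0: none.
The most common triads (2) are shared with D major.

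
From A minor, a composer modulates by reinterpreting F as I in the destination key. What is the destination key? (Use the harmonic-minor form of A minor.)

The numeral I denotes a major triad on scale degree 1. With F on degree 1, the tonic of the new key is F.
Degree 1 carries a major triad in major keys, so the destination is F major.
Check: the diatonic triads of F major are F (I), Gm (ii), Am (iii), B♭ (IV), C (V), Dm (vi), Edim (vii°) — F is indeed I.

F major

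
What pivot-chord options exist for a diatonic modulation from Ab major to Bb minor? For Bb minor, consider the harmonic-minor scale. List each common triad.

Bbm

Triads in Ab major: Ab major (I), Bb minor (ii), C minor (iii), Db major (IV), Eb major (V), F minor (vi), G diminished (vii°).
Triads in Bb minor (harmonic minor): Bb minor (i), C diminished (ii°), Db augmented (III+), Eb minor (iv), F major (V), Gb major (VI), A diminished (vii°).
Shared triads with their functions: Bb minor (ii in Ab major, i in Bb minor).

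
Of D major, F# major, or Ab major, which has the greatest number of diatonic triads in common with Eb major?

Ab major

Triads of Eb major: Eb (I), Fm (ii), Gm (iii), Ab (IV), Bb (V), Cm (vi), Ddim (vii°).
D major shares 0: none.
F# major shares 0: none.
Ab major shares 4: Eb, Fm, Ab, Cm.
The most common triads (4) are shared with Ab major.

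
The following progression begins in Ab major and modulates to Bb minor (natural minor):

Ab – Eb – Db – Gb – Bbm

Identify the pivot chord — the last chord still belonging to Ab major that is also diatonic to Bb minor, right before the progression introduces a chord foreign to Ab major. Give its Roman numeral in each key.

Chords diatonic to Ab major: Ab, Bbm, Cm, Db, Eb, Fm, Gdim.
Reading the progression, the first chord not in that set is Gb, so the modulation leaves Ab major there.
The chord immediately before Gb is Db, which is diatonic to both keys: IV in Ab major and III in Bb minor.

Db — IV in Ab major, III in Bb minor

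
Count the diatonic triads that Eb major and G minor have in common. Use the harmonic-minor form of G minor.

Diatonic triads of Eb major: Eb (I), Fm (ii), Gm (iii), Ab (IV), Bb (V), Cm (vi), Ddim (vii°).
Diatonic triads of G minor (harmonic minor): Gm (i), Adim (ii°), Bbaug (III+), Cm (iv), D (V), Eb (VI), F#dim (vii°).
Matching root and quality in both lists: Eb, Gm, Cm.
That gives 3 common triads.

3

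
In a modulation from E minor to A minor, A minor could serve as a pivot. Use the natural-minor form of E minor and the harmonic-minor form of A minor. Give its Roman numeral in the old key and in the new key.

iv in E minor; i in A minor

The scale of E minor (natural minor) is E F# G A B C D; A is degree 4, and the triad built there (A-C-E) is minor, so it is iv.
The scale of A minor (harmonic minor) is A B C D E F G#; A is degree 1, and the triad built there (A-C-E) is minor, so it is i.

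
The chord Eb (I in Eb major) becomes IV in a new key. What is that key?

Bb major

The numeral IV denotes a major triad on scale degree 4. With Eb on degree 4, the tonic of the new key is Bb.
Degree 4 carries a major triad in major keys, so the destination is Bb major.
Check: the diatonic triads of Bb major are Bb (I), Cm (ii), Dm (iii), Eb (IV), F (V), Gm (vi), Adim (vii°) — Eb is indeed IV.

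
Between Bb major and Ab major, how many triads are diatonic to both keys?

Diatonic triads of Bb major: Bb (I), Cm (ii), Dm (iii), Eb (IV), F (V), Gm (vi), Adim (vii°).
Diatonic triads of Ab major: Ab (I), Bbm (ii), Cm (iii), Db (IV), Eb (V), Fm (vi), Gdim (vii°).
Matching root and quality in both lists: Cm, Eb.
That gives 2 common triads.

2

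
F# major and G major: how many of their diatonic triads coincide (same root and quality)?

Diatonic triads of F# major: F# (I), G#m (ii), A#m (iii), B (IV), C# (V), D#m (vi), E#dim (vii°).
Diatonic triads of G major: G (I), Am (ii), Bm (iii), C (IV), D (V), Em (vi), F#dim (vii°).
No triad has the same root and quality in both keys.

0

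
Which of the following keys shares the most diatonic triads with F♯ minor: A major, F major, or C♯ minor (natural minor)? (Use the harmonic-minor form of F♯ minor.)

A major

Triads of F♯ minor (harmonic minor): F♯m (i), G♯dim (ii°), Aaug (III+), Bm (iv), C♯ (V), D (VI), E♯dim (vii°).
A major shares 4: F♯m, G♯dim, Bm, D.
F major shares 0: none.
C♯ minor (natural minor) shares 1: F♯m.
The most common triads (4) are shared with A major.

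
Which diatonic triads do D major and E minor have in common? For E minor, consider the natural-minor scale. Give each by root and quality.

Triads in D major: D major (I), E minor (ii), F# minor (iii), G major (IV), A major (V), B minor (vi), C# diminished (vii°).
Triads in E minor (natural minor): E minor (i), F# diminished (ii°), G major (III), A minor (iv), B minor (v), C major (VI), D major (VII).
Shared triads with their functions: D major (I in D major, VII in E minor); E minor (ii in D major, i in E minor); G major (IV in D major, III in E minor); B minor (vi in D major, v in E minor).

D, Em, G, Bm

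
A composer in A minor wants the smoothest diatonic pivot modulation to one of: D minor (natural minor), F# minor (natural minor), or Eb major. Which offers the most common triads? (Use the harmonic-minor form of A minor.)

D minor

Triads of A minor (harmonic minor): Am (i), Bdim (ii°), Caug (III+), Dm (iv), E (V), F (VI), G#dim (vii°).
D minor (natural minor) shares 3: Am, Dm, F.
F# minor (natural minor) shares 2: E, G#dim.
Eb major shares 0: none.
The most common triads (3) are shared with D minor.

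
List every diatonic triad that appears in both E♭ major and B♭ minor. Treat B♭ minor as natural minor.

Fm, A♭

Triads in E♭ major: E♭ (I), Fm (ii), Gm (iii), A♭ (IV), B♭ (V), Cm (vi), Ddim (vii°).
Triads in B♭ minor (natural minor): B♭m (i), Cdim (ii°), D♭ (III), E♭m (iv), Fm (v), G♭ (VI), A♭ (VII).
Shared triads with their functions: Fm (ii in E♭ major, v in B♭ minor); A♭ (IV in E♭ major, VII in B♭ minor).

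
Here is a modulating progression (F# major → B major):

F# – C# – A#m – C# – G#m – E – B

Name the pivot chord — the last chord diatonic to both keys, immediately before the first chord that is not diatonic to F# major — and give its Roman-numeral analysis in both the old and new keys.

G#m — ii in F# major, vi in B major

Chords diatonic to F# major: F#, G#m, A#m, B, C#, D#m, E#dim.
Reading the progression, the first chord not in that set is E, so the modulation leaves F# major there.
The chord immediately before E is G#m, which is diatonic to both keys: ii in F# major and vi in B major.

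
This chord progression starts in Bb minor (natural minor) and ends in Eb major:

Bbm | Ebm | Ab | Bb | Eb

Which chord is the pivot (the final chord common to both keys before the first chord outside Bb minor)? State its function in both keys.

Ab — VII in Bb minor, IV in Eb major

Chords diatonic to Bb minor: Bbm, Cdim, Db, Ebm, Fm, Gb, Ab.
Reading the progression, the first chord not in that set is Bb, so the modulation leaves Bb minor there.
The chord immediately before Bb is Ab, which is diatonic to both keys: VII in Bb minor and IV in Eb major.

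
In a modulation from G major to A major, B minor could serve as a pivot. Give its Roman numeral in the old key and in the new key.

The scale of G major is G A B C D E F#; B is degree 3, and the triad built there (B-D-F#) is minor, so it is iii.
The scale of A major is A B C# D E F# G#; B is degree 2, and the triad built there (B-D-F#) is minor, so it is ii.

iii in G major; ii in A major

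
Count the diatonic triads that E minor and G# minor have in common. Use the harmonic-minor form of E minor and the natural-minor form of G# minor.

1

Diatonic triads of E minor (harmonic minor): E minor (i), F# diminished (ii°), G augmented (III+), A minor (iv), B major (V), C major (VI), D# diminished (vii°).
Diatonic triads of G# minor (natural minor): G# minor (i), A# diminished (ii°), B major (III), C# minor (iv), D# minor (v), E major (VI), F# major (VII).
Matching root and quality in both lists: B major.
That gives 1 common triad.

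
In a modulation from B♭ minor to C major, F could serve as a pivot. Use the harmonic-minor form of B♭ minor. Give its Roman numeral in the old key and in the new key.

The scale of B♭ minor (harmonic minor) is B♭ C D♭ E♭ F G♭ A; F is degree 5, and the triad built there (F-A-C) is major, so it is V.
The scale of C major is C D E F G A B; F is degree 4, and the triad built there (F-A-C) is major, so it is IV.

V in B♭ minor; IV in C major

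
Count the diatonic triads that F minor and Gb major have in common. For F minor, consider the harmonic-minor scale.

Diatonic triads of F minor (harmonic minor): Fm (i), Gdim (ii°), Abaug (III+), Bbm (iv), C (V), Db (VI), Edim (vii°).
Diatonic triads of Gb major: Gb (I), Abm (ii), Bbm (iii), Cb (IV), Db (V), Ebm (vi), Fdim (vii°).
Matching root and quality in both lists: Bbm, Db.
That gives 2 common triads.

2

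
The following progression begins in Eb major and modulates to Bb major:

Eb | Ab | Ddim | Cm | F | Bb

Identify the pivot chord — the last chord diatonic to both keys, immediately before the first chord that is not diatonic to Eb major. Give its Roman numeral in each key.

Cm — vi in Eb major, ii in Bb major

Chords diatonic to Eb major: Eb, Fm, Gm, Ab, Bb, Cm, Ddim.
Reading the progression, the first chord not in that set is F, so the modulation leaves Eb major there.
The chord immediately before F is Cm, which is diatonic to both keys: vi in Eb major and ii in Bb major.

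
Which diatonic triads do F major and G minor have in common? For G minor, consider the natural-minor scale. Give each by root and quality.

Triads in F major: F (I), Gm (ii), Am (iii), Bb (IV), C (V), Dm (vi), Edim (vii°).
Triads in G minor (natural minor): Gm (i), Adim (ii°), Bb (III), Cm (iv), Dm (v), Eb (VI), F (VII).
Shared triads with their functions: F (I in F major, VII in G minor); Gm (ii in F major, i in G minor); Bb (IV in F major, III in G minor); Dm (vi in F major, v in G minor).

F, Gm, Bb, Dm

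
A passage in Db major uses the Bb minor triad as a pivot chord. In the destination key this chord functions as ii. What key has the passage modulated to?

The numeral ii denotes a minor triad on scale degree 2. With Bb on degree 2, the tonic of the new key is Ab.
Degree 2 carries a minor triad in major keys, so the destination is Ab major.
Check: the diatonic triads of Ab major are Ab (I), Bbm (ii), Cm (iii), Db (IV), Eb (V), Fm (vi), Gdim (vii°) — Bb minor is indeed ii.

Ab major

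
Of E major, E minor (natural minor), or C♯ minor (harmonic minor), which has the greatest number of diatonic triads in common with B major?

E major

Triads of B major: B major (I), C♯ minor (ii), D♯ minor (iii), E major (IV), F♯ major (V), G♯ minor (vi), A♯ diminished (vii°).
E major shares 4: B, C♯m, E, G♯m.
E minor (natural minor) shares 0: none.
C♯ minor (harmonic minor) shares 1: C♯m.
The most common triads (4) are shared with E major.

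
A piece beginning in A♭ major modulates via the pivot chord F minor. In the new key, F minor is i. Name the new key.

F minor

The numeral i denotes a minor triad on scale degree 1. With F on degree 1, the tonic of the new key is F.
Degree 1 carries a minor triad in minor keys, so the destination is F minor.
Check: the diatonic triads of F minor (natural minor) are Fm (i), Gdim (ii°), A♭ (III), B♭m (iv), Cm (v), D♭ (VI), E♭ (VII) — F minor is indeed i.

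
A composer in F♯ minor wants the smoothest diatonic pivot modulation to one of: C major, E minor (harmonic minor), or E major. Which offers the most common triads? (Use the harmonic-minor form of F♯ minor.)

Triads of F♯ minor (harmonic minor): F♯m (i), G♯dim (ii°), Aaug (III+), Bm (iv), C♯ (V), D (VI), E♯dim (vii°).
C major shares 0: none.
E minor (harmonic minor) shares 0: none.
E major shares 1: F♯m.
The most common triads (1) are shared with E major.

E major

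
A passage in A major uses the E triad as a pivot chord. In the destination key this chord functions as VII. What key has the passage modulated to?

F♯ minor

The numeral VII denotes a major triad on scale degree 7. With E on degree 7, the tonic of the new key is F♯.
Degree 7 carries a major triad in natural-minor keys, so the destination is F♯ minor.
Check: the diatonic triads of F♯ minor (natural minor) are F♯m (i), G♯dim (ii°), A (III), Bm (iv), C♯m (v), D (VI), E (VII) — E is indeed VII.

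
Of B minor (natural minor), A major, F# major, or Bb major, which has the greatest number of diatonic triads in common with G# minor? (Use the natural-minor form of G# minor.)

Triads of G# minor (natural minor): G#m (i), A#dim (ii°), B (III), C#m (iv), D#m (v), E (VI), F# (VII).
B minor (natural minor) shares 0: none.
A major shares 2: C#m, E.
F# major shares 4: G#m, B, D#m, F#.
Bb major shares 0: none.
The most common triads (4) are shared with F# major.

F# major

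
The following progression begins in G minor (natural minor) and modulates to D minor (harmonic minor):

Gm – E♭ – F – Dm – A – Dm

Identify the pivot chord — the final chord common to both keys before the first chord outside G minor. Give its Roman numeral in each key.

Dm — v in G minor, i in D minor

Chords diatonic to G minor: Gm, Adim, B♭, Cm, Dm, E♭, F.
Reading the progression, the first chord not in that set is A, so the modulation leaves G minor there.
The chord immediately before A is Dm, which is diatonic to both keys: v in G minor and i in D minor.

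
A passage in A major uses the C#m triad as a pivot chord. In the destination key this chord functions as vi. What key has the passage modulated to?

The numeral vi denotes a minor triad on scale degree 6. With C# on degree 6, the tonic of the new key is E.
Degree 6 carries a minor triad in major keys, so the destination is E major.
Check: the diatonic triads of E major are E (I), F#m (ii), G#m (iii), A (IV), B (V), C#m (vi), D#dim (vii°) — C#m is indeed vi.

E major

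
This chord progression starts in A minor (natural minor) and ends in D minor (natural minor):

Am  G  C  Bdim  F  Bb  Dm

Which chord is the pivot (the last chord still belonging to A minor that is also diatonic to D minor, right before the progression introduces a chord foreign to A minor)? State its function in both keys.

F — VI in A minor, III in D minor

Chords diatonic to A minor: Am, Bdim, C, Dm, Em, F, G.
Reading the progression, the first chord not in that set is Bb, so the modulation leaves A minor there.
The chord immediately before Bb is F, which is diatonic to both keys: VI in A minor and III in D minor.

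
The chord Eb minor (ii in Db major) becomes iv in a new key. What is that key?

The numeral iv denotes a minor triad on scale degree 4. With Eb on degree 4, the tonic of the new key is Bb.
Degree 4 carries a minor triad in minor keys, so the destination is Bb minor.
Check: the diatonic triads of Bb minor (natural minor) are Bbm (i), Cdim (ii°), Db (III), Ebm (iv), Fm (v), Gb (VI), Ab (VII) — Eb minor is indeed iv.

Bb minor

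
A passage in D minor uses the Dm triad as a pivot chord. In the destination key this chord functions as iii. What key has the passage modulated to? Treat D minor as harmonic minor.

Bb major

The numeral iii denotes a minor triad on scale degree 3. With D on degree 3, the tonic of the new key is Bb.
Degree 3 carries a minor triad in major keys, so the destination is Bb major.
Check: the diatonic triads of Bb major are Bb (I), Cm (ii), Dm (iii), Eb (IV), F (V), Gm (vi), Adim (vii°) — Dm is indeed iii.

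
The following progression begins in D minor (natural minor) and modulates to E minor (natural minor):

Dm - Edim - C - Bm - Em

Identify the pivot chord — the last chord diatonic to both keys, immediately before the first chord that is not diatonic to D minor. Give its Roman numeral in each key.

Chords diatonic to D minor: Dm, Edim, F, Gm, Am, B♭, C.
Reading the progression, the first chord not in that set is Bm, so the modulation leaves D minor there.
The chord immediately before Bm is C, which is diatonic to both keys: VII in D minor and VI in E minor.

C — VII in D minor, VI in E minor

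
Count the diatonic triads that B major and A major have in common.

2

Diatonic triads of B major: B major (I), C# minor (ii), D# minor (iii), E major (IV), F# major (V), G# minor (vi), A# diminished (vii°).
Diatonic triads of A major: A major (I), B minor (ii), C# minor (iii), D major (IV), E major (V), F# minor (vi), G# diminished (vii°).
Matching root and quality in both lists: C# minor, E major.
That gives 2 common triads.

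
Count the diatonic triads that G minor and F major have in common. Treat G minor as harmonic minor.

1

Diatonic triads of G minor (harmonic minor): Gm (i), Adim (ii°), Bbaug (III+), Cm (iv), D (V), Eb (VI), F#dim (vii°).
Diatonic triads of F major: F (I), Gm (ii), Am (iii), Bb (IV), C (V), Dm (vi), Edim (vii°).
Matching root and quality in both lists: Gm.
That gives 1 common triad.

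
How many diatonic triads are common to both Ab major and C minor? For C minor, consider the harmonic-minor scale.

Diatonic triads of Ab major: Ab (I), Bbm (ii), Cm (iii), Db (IV), Eb (V), Fm (vi), Gdim (vii°).
Diatonic triads of C minor (harmonic minor): Cm (i), Ddim (ii°), Ebaug (III+), Fm (iv), G (V), Ab (VI), Bdim (vii°).
Matching root and quality in both lists: Ab, Cm, Fm.
That gives 3 common triads.

3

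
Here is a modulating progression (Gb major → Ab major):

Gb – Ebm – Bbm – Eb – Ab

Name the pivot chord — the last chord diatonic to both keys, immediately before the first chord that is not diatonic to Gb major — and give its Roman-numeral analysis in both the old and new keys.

Chords diatonic to Gb major: Gb, Abm, Bbm, Cb, Db, Ebm, Fdim.
Reading the progression, the first chord not in that set is Eb, so the modulation leaves Gb major there.
The chord immediately before Eb is Bbm, which is diatonic to both keys: iii in Gb major and ii in Ab major.

Bbm — iii in Gb major, ii in Ab major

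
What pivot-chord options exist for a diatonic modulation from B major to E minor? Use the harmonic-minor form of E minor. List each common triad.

Triads in B major: B (I), C#m (ii), D#m (iii), E (IV), F# (V), G#m (vi), A#dim (vii°).
Triads in E minor (harmonic minor): Em (i), F#dim (ii°), Gaug (III+), Am (iv), B (V), C (VI), D#dim (vii°).
Shared triads with their functions: B (I in B major, V in E minor).

B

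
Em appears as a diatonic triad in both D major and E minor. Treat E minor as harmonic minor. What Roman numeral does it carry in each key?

ii in D major; i in E minor

The scale of D major is D E F# G A B C#; E is degree 2, and the triad built there (E-G-B) is minor, so it is ii.
The scale of E minor (harmonic minor) is E F# G A B C D#; E is degree 1, and the triad built there (E-G-B) is minor, so it is i.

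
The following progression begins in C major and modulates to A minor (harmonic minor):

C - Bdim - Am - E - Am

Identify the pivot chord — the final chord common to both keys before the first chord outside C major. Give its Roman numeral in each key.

Am — vi in C major, i in A minor

Chords diatonic to C major: C, Dm, Em, F, G, Am, Bdim.
Reading the progression, the first chord not in that set is E, so the modulation leaves C major there.
The chord immediately before E is Am, which is diatonic to both keys: vi in C major and i in A minor.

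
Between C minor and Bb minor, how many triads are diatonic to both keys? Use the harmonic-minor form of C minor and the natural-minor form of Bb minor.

Diatonic triads of C minor (harmonic minor): Cm (i), Ddim (ii°), Ebaug (III+), Fm (iv), G (V), Ab (VI), Bdim (vii°).
Diatonic triads of Bb minor (natural minor): Bbm (i), Cdim (ii°), Db (III), Ebm (iv), Fm (v), Gb (VI), Ab (VII).
Matching root and quality in both lists: Fm, Ab.
That gives 2 common triads.

2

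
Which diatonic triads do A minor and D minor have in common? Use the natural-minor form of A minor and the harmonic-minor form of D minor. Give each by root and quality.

Dm

Triads in A minor (natural minor): A minor (i), B diminished (ii°), C major (III), D minor (iv), E minor (v), F major (VI), G major (VII).
Triads in D minor (harmonic minor): D minor (i), E diminished (ii°), F augmented (III+), G minor (iv), A major (V), Bb major (VI), C# diminished (vii°).
Shared triads with their functions: D minor (iv in A minor, i in D minor).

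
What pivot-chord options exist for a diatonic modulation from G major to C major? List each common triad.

Triads in G major: G (I), Am (ii), Bm (iii), C (IV), D (V), Em (vi), F#dim (vii°).
Triads in C major: C (I), Dm (ii), Em (iii), F (IV), G (V), Am (vi), Bdim (vii°).
Shared triads with their functions: G (I in G major, V in C major); Am (ii in G major, vi in C major); C (IV in G major, I in C major); Em (vi in G major, iii in C major).

G, Am, C, Em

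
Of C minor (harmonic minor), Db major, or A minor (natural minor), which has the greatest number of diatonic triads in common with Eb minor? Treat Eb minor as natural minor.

Triads of Eb minor (natural minor): Ebm (i), Fdim (ii°), Gb (III), Abm (iv), Bbm (v), Cb (VI), Db (VII).
C minor (harmonic minor) shares 0: none.
Db major shares 4: Ebm, Gb, Bbm, Db.
A minor (natural minor) shares 0: none.
The most common triads (4) are shared with Db major.

Db major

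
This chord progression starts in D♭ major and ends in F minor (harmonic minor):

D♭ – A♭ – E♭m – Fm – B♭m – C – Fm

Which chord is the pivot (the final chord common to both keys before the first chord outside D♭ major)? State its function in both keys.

B♭m — vi in D♭ major, iv in F minor

Chords diatonic to D♭ major: D♭, E♭m, Fm, G♭, A♭, B♭m, Cdim.
Reading the progression, the first chord not in that set is C, so the modulation leaves D♭ major there.
The chord immediately before C is B♭m, which is diatonic to both keys: vi in D♭ major and iv in F minor.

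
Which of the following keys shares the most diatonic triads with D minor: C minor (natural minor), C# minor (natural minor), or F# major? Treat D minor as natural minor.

C minor

Triads of D minor (natural minor): Dm (i), Edim (ii°), F (III), Gm (iv), Am (v), Bb (VI), C (VII).
C minor (natural minor) shares 2: Gm, Bb.
C# minor (natural minor) shares 0: none.
F# major shares 0: none.
The most common triads (2) are shared with C minor.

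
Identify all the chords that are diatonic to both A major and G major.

Triads in A major: A (I), Bm (ii), C♯m (iii), D (IV), E (V), F♯m (vi), G♯dim (vii°).
Triads in G major: G (I), Am (ii), Bm (iii), C (IV), D (V), Em (vi), F♯dim (vii°).
Shared triads with their functions: Bm (ii in A major, iii in G major); D (IV in A major, V in G major).

Bm, D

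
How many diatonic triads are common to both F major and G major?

2

Diatonic triads of F major: F (I), Gm (ii), Am (iii), Bb (IV), C (V), Dm (vi), Edim (vii°).
Diatonic triads of G major: G (I), Am (ii), Bm (iii), C (IV), D (V), Em (vi), F#dim (vii°).
Matching root and quality in both lists: Am, C.
That gives 2 common triads.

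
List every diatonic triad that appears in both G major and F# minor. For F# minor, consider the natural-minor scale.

Bm, D

Triads in G major: G (I), Am (ii), Bm (iii), C (IV), D (V), Em (vi), F#dim (vii°).
Triads in F# minor (natural minor): F#m (i), G#dim (ii°), A (III), Bm (iv), C#m (v), D (VI), E (VII).
Shared triads with their functions: Bm (iii in G major, iv in F# minor); D (V in G major, VI in F# minor).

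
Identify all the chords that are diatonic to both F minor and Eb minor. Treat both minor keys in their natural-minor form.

Bbm, Db

Triads in F minor (natural minor): Fm (i), Gdim (ii°), Ab (III), Bbm (iv), Cm (v), Db (VI), Eb (VII).
Triads in Eb minor (natural minor): Ebm (i), Fdim (ii°), Gb (III), Abm (iv), Bbm (v), Cb (VI), Db (VII).
Shared triads with their functions: Bbm (iv in F minor, v in Eb minor); Db (VI in F minor, VII in Eb minor).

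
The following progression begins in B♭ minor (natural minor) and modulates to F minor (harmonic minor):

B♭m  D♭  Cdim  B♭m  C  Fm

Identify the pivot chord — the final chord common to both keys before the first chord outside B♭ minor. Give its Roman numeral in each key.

B♭m — i in B♭ minor, iv in F minor

Chords diatonic to B♭ minor: B♭m, Cdim, D♭, E♭m, Fm, G♭, A♭.
Reading the progression, the first chord not in that set is C, so the modulation leaves B♭ minor there.
The chord immediately before C is B♭m, which is diatonic to both keys: i in B♭ minor and iv in F minor.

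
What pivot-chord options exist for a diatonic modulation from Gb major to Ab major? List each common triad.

Bbm, Db

Triads in Gb major: Gb (I), Abm (ii), Bbm (iii), Cb (IV), Db (V), Ebm (vi), Fdim (vii°).
Triads in Ab major: Ab (I), Bbm (ii), Cm (iii), Db (IV), Eb (V), Fm (vi), Gdim (vii°).
Shared triads with their functions: Bbm (iii in Gb major, ii in Ab major); Db (V in Gb major, IV in Ab major).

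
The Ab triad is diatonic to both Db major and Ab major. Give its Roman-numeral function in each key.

V in Db major; I in Ab major

The scale of Db major is Db Eb F Gb Ab Bb C; Ab is degree 5, and the triad built there (Ab-C-Eb) is major, so it is V.
The scale of Ab major is Ab Bb C Db Eb F G; Ab is degree 1, and the triad built there (Ab-C-Eb) is major, so it is I.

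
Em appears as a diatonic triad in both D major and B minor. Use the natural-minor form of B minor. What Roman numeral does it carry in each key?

The scale of D major is D E F# G A B C#; E is degree 2, and the triad built there (E-G-B) is minor, so it is ii.
The scale of B minor (natural minor) is B C# D E F# G A; E is degree 4, and the triad built there (E-G-B) is minor, so it is iv.

ii in D major; iv in B minor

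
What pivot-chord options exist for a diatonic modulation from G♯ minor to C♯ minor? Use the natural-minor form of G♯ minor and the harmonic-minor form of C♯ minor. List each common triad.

C♯m

Triads in G♯ minor (natural minor): G♯ minor (i), A♯ diminished (ii°), B major (III), C♯ minor (iv), D♯ minor (v), E major (VI), F♯ major (VII).
Triads in C♯ minor (harmonic minor): C♯ minor (i), D♯ diminished (ii°), E augmented (III+), F♯ minor (iv), G♯ major (V), A major (VI), B♯ diminished (vii°).
Shared triads with their functions: C♯ minor (iv in G♯ minor, i in C♯ minor).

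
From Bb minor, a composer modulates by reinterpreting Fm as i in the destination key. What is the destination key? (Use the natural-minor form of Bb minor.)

The numeral i denotes a minor triad on scale degree 1. With F on degree 1, the tonic of the new key is F.
Degree 1 carries a minor triad in minor keys, so the destination is F minor.
Check: the diatonic triads of F minor (natural minor) are Fm (i), Gdim (ii°), Ab (III), Bbm (iv), Cm (v), Db (VI), Eb (VII) — Fm is indeed i.

F minor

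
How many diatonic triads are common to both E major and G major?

Diatonic triads of E major: E major (I), F♯ minor (ii), G♯ minor (iii), A major (IV), B major (V), C♯ minor (vi), D♯ diminished (vii°).
Diatonic triads of G major: G major (I), A minor (ii), B minor (iii), C major (IV), D major (V), E minor (vi), F♯ diminished (vii°).
No triad has the same root and quality in both keys.

0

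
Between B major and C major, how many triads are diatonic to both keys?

0

Diatonic triads of B major: B (I), C#m (ii), D#m (iii), E (IV), F# (V), G#m (vi), A#dim (vii°).
Diatonic triads of C major: C (I), Dm (ii), Em (iii), F (IV), G (V), Am (vi), Bdim (vii°).
No triad has the same root and quality in both keys.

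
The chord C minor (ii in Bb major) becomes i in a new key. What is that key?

The numeral i denotes a minor triad on scale degree 1. With C on degree 1, the tonic of the new key is C.
Degree 1 carries a minor triad in minor keys, so the destination is C minor.
Check: the diatonic triads of C minor (natural minor) are Cm (i), Ddim (ii°), Eb (III), Fm (iv), Gm (v), Ab (VI), Bb (VII) — C minor is indeed i.

C minor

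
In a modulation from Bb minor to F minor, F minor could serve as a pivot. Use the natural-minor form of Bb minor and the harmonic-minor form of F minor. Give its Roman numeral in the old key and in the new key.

v in Bb minor; i in F minor

The scale of Bb minor (natural minor) is Bb C Db Eb F Gb Ab; F is degree 5, and the triad built there (F-Ab-C) is minor, so it is v.
The scale of F minor (harmonic minor) is F G Ab Bb C Db E; F is degree 1, and the triad built there (F-Ab-C) is minor, so it is i.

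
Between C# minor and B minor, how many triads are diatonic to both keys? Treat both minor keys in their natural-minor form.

Diatonic triads of C# minor (natural minor): C#m (i), D#dim (ii°), E (III), F#m (iv), G#m (v), A (VI), B (VII).
Diatonic triads of B minor (natural minor): Bm (i), C#dim (ii°), D (III), Em (iv), F#m (v), G (VI), A (VII).
Matching root and quality in both lists: F#m, A.
That gives 2 common triads.

2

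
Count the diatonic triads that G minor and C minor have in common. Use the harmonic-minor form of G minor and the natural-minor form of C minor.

Diatonic triads of G minor (harmonic minor): Gm (i), Adim (ii°), B♭aug (III+), Cm (iv), D (V), E♭ (VI), F♯dim (vii°).
Diatonic triads of C minor (natural minor): Cm (i), Ddim (ii°), E♭ (III), Fm (iv), Gm (v), A♭ (VI), B♭ (VII).
Matching root and quality in both lists: Gm, Cm, E♭.
That gives 3 common triads.

3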